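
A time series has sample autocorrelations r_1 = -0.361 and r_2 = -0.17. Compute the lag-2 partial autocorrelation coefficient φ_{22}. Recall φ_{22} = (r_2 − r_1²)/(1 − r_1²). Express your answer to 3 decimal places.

-0.345

φ_{22} = (r_2 − r_1²) / (1 − r_1²)
r_1² = (-0.361)² = 0.130321
Numerator = -0.17 − 0.1303 = -0.3003; denominator = 1 − 0.1303 = 0.8697
φ_{22} = -0.3003 / 0.8697 = -0.345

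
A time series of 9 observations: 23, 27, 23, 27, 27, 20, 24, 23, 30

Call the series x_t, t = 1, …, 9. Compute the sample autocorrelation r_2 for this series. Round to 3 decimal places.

Mean x̄ = (23 + 27 + 23 + 27 + 27 + 20 + 24 + 23 + 30)/9 = 24.8889
Numerator Σ_{t=1}^{7}(x_t−x̄)(x_{t+2}−x̄) = -3.4691
Denominator Σ(x_t−x̄)² = 74.8889
r_2 = -3.4691 / 74.8889 = -0.046

-0.046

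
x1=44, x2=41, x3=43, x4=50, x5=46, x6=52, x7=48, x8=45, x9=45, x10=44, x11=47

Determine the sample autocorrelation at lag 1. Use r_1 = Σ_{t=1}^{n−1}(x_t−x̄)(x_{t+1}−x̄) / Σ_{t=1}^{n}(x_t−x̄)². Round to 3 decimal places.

0.238

Mean x̄ = (44 + 41 + 43 + 50 + 46 + 52 + 48 + 45 + 45 + 44 + 47)/11 = 45.9091
Numerator Σ_{t=1}^{10}(x_t−x̄)(x_{t+1}−x̄) = 23.9917
Denominator Σ(x_t−x̄)² = 100.9091
r_1 = 23.9917 / 100.9091 = 0.238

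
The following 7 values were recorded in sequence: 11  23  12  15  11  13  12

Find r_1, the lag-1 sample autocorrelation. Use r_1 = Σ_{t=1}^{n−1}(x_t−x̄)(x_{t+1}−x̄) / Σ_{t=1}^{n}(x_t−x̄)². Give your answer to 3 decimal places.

-0.408

Mean x̄ = (11 + 23 + 12 + 15 + 11 + 13 + 12)/7 = 13.8571
Deviations from mean: -2.8571, 9.1429, -1.8571, 1.1429, -2.8571, -0.8571, -1.8571
Numerator Σ_{t=1}^{6}(x_t−x̄)(x_{t+1}−x̄) = -44.4490
Denominator Σ(x_t−x̄)² = 108.8571
r_1 = -44.4490 / 108.8571 = -0.408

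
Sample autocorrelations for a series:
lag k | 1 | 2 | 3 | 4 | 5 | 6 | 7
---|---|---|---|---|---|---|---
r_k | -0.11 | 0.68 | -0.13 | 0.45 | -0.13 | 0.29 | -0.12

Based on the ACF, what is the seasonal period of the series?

The largest autocorrelation is r_2 = 0.68, with weaker echoes at lags 4 (0.45) and 6 (0.29); the remaining lags stay at or below -0.11.
The dominant spike at lag 2 indicates a seasonal period of 2.

2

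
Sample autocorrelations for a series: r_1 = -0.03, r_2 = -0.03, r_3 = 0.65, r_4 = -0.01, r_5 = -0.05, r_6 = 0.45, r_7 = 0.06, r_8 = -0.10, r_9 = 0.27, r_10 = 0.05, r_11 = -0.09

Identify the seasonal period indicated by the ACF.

3

The largest autocorrelation is r_3 = 0.65, with weaker echoes at lags 6 (0.45) and 9 (0.27); the remaining lags stay at or below 0.06.
The dominant spike at lag 3 indicates a seasonal period of 3.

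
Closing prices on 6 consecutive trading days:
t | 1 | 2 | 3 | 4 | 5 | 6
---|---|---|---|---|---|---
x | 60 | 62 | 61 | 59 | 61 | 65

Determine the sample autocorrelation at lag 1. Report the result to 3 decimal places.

Mean x̄ = (60 + 62 + 61 + 59 + 61 + 65)/6 = 61.3333
Deviations from mean: -1.3333, 0.6667, -0.3333, -2.3333, -0.3333, 3.6667
Numerator Σ_{t=1}^{5}(x_t−x̄)(x_{t+1}−x̄) = -0.7778
Denominator Σ(x_t−x̄)² = 21.3333
r_1 = -0.7778 / 21.3333 = -0.036

-0.036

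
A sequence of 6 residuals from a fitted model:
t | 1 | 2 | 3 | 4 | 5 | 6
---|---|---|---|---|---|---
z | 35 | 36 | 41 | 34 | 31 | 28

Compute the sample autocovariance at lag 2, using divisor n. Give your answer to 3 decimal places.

-2.537

Mean z̄ = (35 + 36 + 41 + 34 + 31 + 28)/6 = 34.1667
Σ_{t=1}^{4}(z_t−z̄)(z_{t+2}−z̄) = -15.2222
γ_2 = -15.2222 / 6 = -2.537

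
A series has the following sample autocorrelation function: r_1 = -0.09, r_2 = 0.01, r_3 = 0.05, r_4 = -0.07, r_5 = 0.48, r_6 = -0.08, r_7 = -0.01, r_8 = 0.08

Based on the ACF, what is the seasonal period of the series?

The largest autocorrelation is r_5 = 0.48; the remaining lags stay at or below 0.08.
The dominant spike at lag 5 indicates a seasonal period of 5.

5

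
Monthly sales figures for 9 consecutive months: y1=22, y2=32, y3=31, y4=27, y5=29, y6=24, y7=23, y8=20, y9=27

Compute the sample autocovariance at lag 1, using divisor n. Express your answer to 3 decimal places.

Mean ȳ = (22 + 32 + 31 + 27 + 29 + 24 + 23 + 20 + 27)/9 = 26.1111
Σ_{t=1}^{8}(y_t−ȳ)(y_{t+1}−ȳ) = 25.5432
γ_1 = 25.5432 / 9 = 2.838

2.838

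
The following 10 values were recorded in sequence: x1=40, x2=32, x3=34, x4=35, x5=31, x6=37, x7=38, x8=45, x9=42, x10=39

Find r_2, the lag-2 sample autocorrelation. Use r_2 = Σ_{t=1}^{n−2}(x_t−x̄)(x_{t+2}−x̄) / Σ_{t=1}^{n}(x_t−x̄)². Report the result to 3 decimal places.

0.195

Mean x̄ = (40 + 32 + 34 + 35 + 31 + 37 + 38 + 45 + 42 + 39)/10 = 37.3000
Numerator Σ_{t=1}^{8}(x_t−x̄)(x_{t+2}−x̄) = 34.4200
Denominator Σ(x_t−x̄)² = 176.1000
r_2 = 34.4200 / 176.1000 = 0.195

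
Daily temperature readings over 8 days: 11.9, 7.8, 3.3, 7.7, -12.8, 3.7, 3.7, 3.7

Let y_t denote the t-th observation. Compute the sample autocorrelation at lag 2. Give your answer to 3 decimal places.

Mean ȳ = (11.9 + 7.8 + 3.3 + 7.7 − 12.8 + 3.7 + 3.7 + 3.7)/8 = 3.6250
Numerator Σ_{t=1}^{6}(y_t−ȳ)(y_{t+2}−ȳ) = 18.7413
Denominator Σ(y_t−ȳ)² = 372.4150
r_2 = 18.7413 / 372.4150 = 0.050

0.050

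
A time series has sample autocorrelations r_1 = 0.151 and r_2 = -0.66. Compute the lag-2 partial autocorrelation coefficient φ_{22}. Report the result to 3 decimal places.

-0.699

φ_{22} = (r_2 − r_1²) / (1 − r_1²)
r_1² = (0.151)² = 0.022801
Numerator = -0.66 − 0.0228 = -0.6828; denominator = 1 − 0.0228 = 0.9772
φ_{22} = -0.6828 / 0.9772 = -0.699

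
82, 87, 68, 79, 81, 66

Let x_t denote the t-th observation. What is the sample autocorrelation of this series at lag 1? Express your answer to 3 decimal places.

-0.274

Mean x̄ = (82 + 87 + 68 + 79 + 81 + 66)/6 = 77.1667
Σ(x_t−x̄)(x_{t+1}−x̄) = (47.5278) + (-90.1389) + (-16.8056) + (7.0278) + (-42.8056) = -95.1944
Denominator Σ(x_t−x̄)² = 346.8333
r_1 = -95.1944 / 346.8333 = -0.274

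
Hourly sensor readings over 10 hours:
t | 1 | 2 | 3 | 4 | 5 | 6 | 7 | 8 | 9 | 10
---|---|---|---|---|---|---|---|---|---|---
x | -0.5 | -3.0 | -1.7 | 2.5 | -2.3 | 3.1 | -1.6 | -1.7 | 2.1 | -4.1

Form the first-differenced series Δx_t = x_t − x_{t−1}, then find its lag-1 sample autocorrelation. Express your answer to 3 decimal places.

-0.600

First differences Δx: -2.5, 1.3, 4.2, -4.8, 5.4, -4.7, -0.1, 3.8, -6.2
Mean of differences = -0.4000
Numerator Σ(Δx_t−Δx̄)(Δx_{t+1}−Δx̄) = -90.8400
Denominator Σ(Δx_t−Δx̄)² = 151.3200
r_1(Δx) = -90.8400 / 151.3200 = -0.600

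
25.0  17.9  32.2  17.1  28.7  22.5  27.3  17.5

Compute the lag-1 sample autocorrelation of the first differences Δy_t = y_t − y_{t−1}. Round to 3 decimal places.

First differences Δy: -7.1, 14.3, -15.1, 11.6, -6.2, 4.8, -9.8
Mean of differences = -1.0714
Numerator Σ(Δy_t−Δȳ)(Δy_{t+1}−Δȳ) = -632.4165
Denominator Σ(Δy_t−Δȳ)² = 766.9543
r_1(Δy) = -632.4165 / 766.9543 = -0.825

-0.825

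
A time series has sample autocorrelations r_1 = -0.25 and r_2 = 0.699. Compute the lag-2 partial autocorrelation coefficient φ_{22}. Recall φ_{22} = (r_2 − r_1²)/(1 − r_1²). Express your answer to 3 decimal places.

0.679

φ_{22} = (r_2 − r_1²) / (1 − r_1²)
r_1² = (-0.25)² = 0.0625
Numerator = 0.699 − 0.0625 = 0.6365; denominator = 1 − 0.0625 = 0.9375
φ_{22} = 0.6365 / 0.9375 = 0.679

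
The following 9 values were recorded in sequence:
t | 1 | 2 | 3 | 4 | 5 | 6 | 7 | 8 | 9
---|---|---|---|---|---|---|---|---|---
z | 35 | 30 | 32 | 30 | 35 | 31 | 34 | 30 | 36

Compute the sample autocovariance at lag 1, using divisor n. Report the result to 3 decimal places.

-3.133

Mean z̄ = (35 + 30 + 32 + 30 + 35 + 31 + 34 + 30 + 36)/9 = 32.5556
Σ_{t=1}^{8}(z_t−z̄)(z_{t+1}−z̄) = -28.1975
γ_1 = -28.1975 / 9 = -3.133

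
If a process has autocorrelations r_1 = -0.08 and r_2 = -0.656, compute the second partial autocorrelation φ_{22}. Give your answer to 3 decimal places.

φ_{22} = (r_2 − r_1²) / (1 − r_1²)
r_1² = (-0.08)² = 0.0064
Numerator = -0.656 − 0.0064 = -0.6624; denominator = 1 − 0.0064 = 0.9936
φ_{22} = -0.6624 / 0.9936 = -0.667

-0.667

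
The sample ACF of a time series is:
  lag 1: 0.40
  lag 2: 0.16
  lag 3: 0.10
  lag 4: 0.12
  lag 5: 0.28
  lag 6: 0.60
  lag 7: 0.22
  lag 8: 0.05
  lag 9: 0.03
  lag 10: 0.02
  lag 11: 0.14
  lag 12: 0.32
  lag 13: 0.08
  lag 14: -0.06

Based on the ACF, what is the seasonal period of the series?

The largest autocorrelation is r_6 = 0.60; the remaining lags stay at or below 0.40. The elevated value at lag 1 (0.40), dropping to 0.16 at lag 2, reflects decaying short-term dependence rather than seasonality.
The dominant spike at lag 6 indicates a seasonal period of 6.

6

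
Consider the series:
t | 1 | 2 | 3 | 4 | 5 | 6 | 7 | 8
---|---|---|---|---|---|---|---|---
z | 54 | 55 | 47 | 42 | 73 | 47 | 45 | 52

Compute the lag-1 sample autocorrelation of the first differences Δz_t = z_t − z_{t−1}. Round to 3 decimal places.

-0.502

First differences Δz: 1, -8, -5, 31, -26, -2, 7
Mean of differences = -0.2857
Numerator Σ(Δz_t−Δz̄)(Δz_{t+1}−Δz̄) = -893.9388
Denominator Σ(Δz_t−Δz̄)² = 1779.4286
r_1(Δz) = -893.9388 / 1779.4286 = -0.502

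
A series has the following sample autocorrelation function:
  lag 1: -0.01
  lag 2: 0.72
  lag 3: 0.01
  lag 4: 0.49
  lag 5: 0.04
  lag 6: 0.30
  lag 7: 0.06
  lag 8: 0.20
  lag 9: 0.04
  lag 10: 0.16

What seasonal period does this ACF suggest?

The largest autocorrelation is r_2 = 0.72, with weaker echoes at lags 4 (0.49), 6 (0.30), 8 (0.20) and 10 (0.16); the remaining lags stay at or below 0.06.
The dominant spike at lag 2 indicates a seasonal period of 2.

2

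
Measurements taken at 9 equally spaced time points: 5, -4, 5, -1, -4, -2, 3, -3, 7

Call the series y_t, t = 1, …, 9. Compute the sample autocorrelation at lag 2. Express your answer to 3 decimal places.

Mean ȳ = (5 − 4 + 5 − 1 − 4 − 2 + 3 − 3 + 7)/9 = 0.6667
Numerator Σ_{t=1}^{7}(y_t−ȳ)(y_{t+2}−ȳ) = 24.4444
Denominator Σ(y_t−ȳ)² = 150.0000
r_2 = 24.4444 / 150.0000 = 0.163

0.163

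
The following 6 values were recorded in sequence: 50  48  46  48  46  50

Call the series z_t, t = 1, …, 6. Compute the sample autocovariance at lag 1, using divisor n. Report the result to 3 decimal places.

-0.667

Mean z̄ = (50 + 48 + 46 + 48 + 46 + 50)/6 = 48.0000
Σ_{t=1}^{5}(z_t−z̄)(z_{t+1}−z̄) = -4.0000
γ_1 = -4.0000 / 6 = -0.667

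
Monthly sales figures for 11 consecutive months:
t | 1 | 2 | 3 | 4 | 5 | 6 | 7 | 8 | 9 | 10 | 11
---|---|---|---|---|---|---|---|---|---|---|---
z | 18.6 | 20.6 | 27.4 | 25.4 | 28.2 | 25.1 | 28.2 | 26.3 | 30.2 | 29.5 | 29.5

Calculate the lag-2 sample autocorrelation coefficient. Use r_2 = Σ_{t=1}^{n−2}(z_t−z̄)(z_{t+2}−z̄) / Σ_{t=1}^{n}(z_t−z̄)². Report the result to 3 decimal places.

Mean z̄ = (18.6 + 20.6 + 27.4 + 25.4 + 28.2 + 25.1 + 28.2 + 26.3 + 30.2 + 29.5 + 29.5)/11 = 26.2727
Numerator Σ_{t=1}^{9}(z_t−z̄)(z_{t+2}−z̄) = 23.5112
Denominator Σ(z_t−z̄)² = 138.1418
r_2 = 23.5112 / 138.1418 = 0.170

0.170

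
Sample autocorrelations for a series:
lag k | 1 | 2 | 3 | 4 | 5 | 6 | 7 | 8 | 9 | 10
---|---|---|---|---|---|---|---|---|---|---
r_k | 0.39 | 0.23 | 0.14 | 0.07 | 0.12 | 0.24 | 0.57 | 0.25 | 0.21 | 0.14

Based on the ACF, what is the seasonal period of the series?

7

The largest autocorrelation is r_7 = 0.57; the remaining lags stay at or below 0.39. The elevated value at lag 1 (0.39), dropping to 0.23 at lag 2, reflects decaying short-term dependence rather than seasonality.
The dominant spike at lag 7 indicates a seasonal period of 7.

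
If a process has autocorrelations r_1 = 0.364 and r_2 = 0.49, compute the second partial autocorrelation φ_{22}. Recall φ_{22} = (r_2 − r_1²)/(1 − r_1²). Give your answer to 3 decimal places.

0.412

φ_{22} = (r_2 − r_1²) / (1 − r_1²)
r_1² = (0.364)² = 0.132496
Numerator = 0.49 − 0.1325 = 0.3575; denominator = 1 − 0.1325 = 0.8675
φ_{22} = 0.3575 / 0.8675 = 0.412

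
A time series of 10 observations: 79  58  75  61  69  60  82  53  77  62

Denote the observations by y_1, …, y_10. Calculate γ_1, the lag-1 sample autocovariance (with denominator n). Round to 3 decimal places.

Mean ȳ = (79 + 58 + 75 + 61 + 69 + 60 + 82 + 53 + 77 + 62)/10 = 67.6000
Σ_{t=1}^{9}(y_t−ȳ)(y_{t+1}−ȳ) = -758.7600
γ_1 = -758.7600 / 10 = -75.876

-75.876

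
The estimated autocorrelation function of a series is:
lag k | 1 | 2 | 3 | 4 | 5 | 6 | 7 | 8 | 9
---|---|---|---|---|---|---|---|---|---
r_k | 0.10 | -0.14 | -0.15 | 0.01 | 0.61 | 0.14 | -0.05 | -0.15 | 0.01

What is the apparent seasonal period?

5

The largest autocorrelation is r_5 = 0.61; the remaining lags stay at or below 0.14.
The dominant spike at lag 5 indicates a seasonal period of 5.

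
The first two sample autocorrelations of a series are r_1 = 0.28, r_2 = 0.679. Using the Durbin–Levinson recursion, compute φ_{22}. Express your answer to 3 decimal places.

φ_{22} = (r_2 − r_1²) / (1 − r_1²)
r_1² = (0.28)² = 0.0784
Numerator = 0.679 − 0.0784 = 0.6006; denominator = 1 − 0.0784 = 0.9216
φ_{22} = 0.6006 / 0.9216 = 0.652

0.652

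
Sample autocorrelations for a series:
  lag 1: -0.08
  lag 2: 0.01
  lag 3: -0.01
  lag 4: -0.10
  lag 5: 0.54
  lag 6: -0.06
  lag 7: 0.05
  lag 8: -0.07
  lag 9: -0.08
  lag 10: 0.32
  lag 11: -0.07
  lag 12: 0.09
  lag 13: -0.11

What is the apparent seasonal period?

The largest autocorrelation is r_5 = 0.54, with a weaker echo at lag 10 (0.32); the remaining lags stay at or below 0.09.
The dominant spike at lag 5 indicates a seasonal period of 5.

5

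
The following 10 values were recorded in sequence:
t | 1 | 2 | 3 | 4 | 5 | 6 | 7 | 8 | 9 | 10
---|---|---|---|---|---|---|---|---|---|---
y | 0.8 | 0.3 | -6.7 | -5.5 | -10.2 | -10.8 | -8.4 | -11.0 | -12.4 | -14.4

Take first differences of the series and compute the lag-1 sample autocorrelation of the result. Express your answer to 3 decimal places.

-0.504

First differences Δy: -0.5, -7.0, 1.2, -4.7, -0.6, 2.4, -2.6, -1.4, -2.0
Mean of differences = -1.6889
Numerator Σ(Δy_t−Δȳ)(Δy_{t+1}−Δȳ) = -33.2612
Denominator Σ(Δy_t−Δȳ)² = 65.9489
r_1(Δy) = -33.2612 / 65.9489 = -0.504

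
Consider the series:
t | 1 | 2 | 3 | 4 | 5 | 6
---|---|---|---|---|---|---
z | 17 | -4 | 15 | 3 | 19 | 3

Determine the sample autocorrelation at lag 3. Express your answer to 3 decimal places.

-0.486

Mean z̄ = (17 − 4 + 15 + 3 + 19 + 3)/6 = 8.8333
Σ(z_t−z̄)(z_{t+3}−z̄) = (-47.6389) + (-130.4722) + (-35.9722) = -214.0833
Denominator Σ(z_t−z̄)² = 440.8333
r_3 = -214.0833 / 440.8333 = -0.486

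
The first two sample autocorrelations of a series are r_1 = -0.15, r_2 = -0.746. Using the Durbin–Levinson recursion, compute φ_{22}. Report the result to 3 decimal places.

φ_{22} = (r_2 − r_1²) / (1 − r_1²)
r_1² = (-0.15)² = 0.0225
Numerator = -0.746 − 0.0225 = -0.7685; denominator = 1 − 0.0225 = 0.9775
φ_{22} = -0.7685 / 0.9775 = -0.786

-0.786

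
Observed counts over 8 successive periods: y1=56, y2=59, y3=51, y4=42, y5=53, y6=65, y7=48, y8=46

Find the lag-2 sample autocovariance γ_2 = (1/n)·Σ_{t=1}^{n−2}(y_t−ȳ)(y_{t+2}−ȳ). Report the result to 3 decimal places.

Mean ȳ = (56 + 59 + 51 + 42 + 53 + 65 + 48 + 46)/8 = 52.5000
Σ_{t=1}^{6}(y_t−ȳ)(y_{t+2}−ȳ) = -289.0000
γ_2 = -289.0000 / 8 = -36.125

-36.125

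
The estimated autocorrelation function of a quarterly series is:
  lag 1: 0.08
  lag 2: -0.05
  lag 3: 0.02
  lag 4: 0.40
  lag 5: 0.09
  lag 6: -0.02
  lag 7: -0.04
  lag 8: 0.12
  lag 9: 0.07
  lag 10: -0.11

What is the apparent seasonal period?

The largest autocorrelation is r_4 = 0.40; the remaining lags stay at or below 0.12.
The dominant spike at lag 4 indicates a seasonal period of 4.

4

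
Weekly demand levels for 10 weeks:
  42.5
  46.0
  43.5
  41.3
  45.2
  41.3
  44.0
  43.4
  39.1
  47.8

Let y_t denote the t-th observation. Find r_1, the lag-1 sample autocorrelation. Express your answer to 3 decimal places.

-0.519

Mean ȳ = (42.5 + 46.0 + 43.5 + 41.3 + 45.2 + 41.3 + 44.0 + 43.4 + 39.1 + 47.8)/10 = 43.4100
Numerator Σ_{t=1}^{9}(y_t−ȳ)(y_{t+1}−ȳ) = -29.9961
Denominator Σ(y_t−ȳ)² = 57.8490
r_1 = -29.9961 / 57.8490 = -0.519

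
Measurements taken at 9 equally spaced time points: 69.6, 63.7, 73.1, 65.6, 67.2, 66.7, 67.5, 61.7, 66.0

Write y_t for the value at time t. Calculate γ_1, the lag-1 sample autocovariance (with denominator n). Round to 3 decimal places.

-3.986

Mean ȳ = (69.6 + 63.7 + 73.1 + 65.6 + 67.2 + 66.7 + 67.5 + 61.7 + 66.0)/9 = 66.7889
Σ_{t=1}^{8}(y_t−ȳ)(y_{t+1}−ȳ) = -35.8735
γ_1 = -35.8735 / 9 = -3.986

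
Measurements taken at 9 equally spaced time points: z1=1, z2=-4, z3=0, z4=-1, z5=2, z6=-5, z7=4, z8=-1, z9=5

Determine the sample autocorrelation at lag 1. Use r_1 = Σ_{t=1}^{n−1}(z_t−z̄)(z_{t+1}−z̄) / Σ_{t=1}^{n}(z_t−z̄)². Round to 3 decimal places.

-0.500

Mean z̄ = (1 − 4 + 0 − 1 + 2 − 5 + 4 − 1 + 5)/9 = 0.1111
Numerator Σ_{t=1}^{8}(z_t−z̄)(z_{t+1}−z̄) = -44.4568
Denominator Σ(z_t−z̄)² = 88.8889
r_1 = -44.4568 / 88.8889 = -0.500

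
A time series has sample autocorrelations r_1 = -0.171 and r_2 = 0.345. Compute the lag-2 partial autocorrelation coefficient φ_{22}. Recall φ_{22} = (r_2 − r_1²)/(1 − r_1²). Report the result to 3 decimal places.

φ_{22} = (r_2 − r_1²) / (1 − r_1²)
r_1² = (-0.171)² = 0.029241
Numerator = 0.345 − 0.0292 = 0.3158; denominator = 1 − 0.0292 = 0.9708
φ_{22} = 0.3158 / 0.9708 = 0.325

0.325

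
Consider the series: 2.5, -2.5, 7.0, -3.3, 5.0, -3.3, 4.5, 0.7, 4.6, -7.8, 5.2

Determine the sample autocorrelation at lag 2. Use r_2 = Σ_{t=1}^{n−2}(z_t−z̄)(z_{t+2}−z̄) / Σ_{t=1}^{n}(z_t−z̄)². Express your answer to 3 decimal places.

Mean z̄ = (2.5 − 2.5 + 7.0 − 3.3 + 5.0 − 3.3 + 4.5 + 0.7 + 4.6 − 7.8 + 5.2)/11 = 1.1455
Numerator Σ_{t=1}^{9}(z_t−z̄)(z_{t+2}−z̄) = 110.9550
Denominator Σ(z_t−z̄)² = 223.6273
r_2 = 110.9550 / 223.6273 = 0.496

0.496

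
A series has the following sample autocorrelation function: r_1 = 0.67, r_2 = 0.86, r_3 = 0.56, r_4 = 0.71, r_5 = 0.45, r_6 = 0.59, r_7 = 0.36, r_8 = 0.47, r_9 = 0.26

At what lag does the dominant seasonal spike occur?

The largest autocorrelation is r_2 = 0.86, with a weaker echo at lag 4 (0.71); the remaining lags stay at or below 0.67.
The dominant spike at lag 2 indicates a seasonal period of 2.

2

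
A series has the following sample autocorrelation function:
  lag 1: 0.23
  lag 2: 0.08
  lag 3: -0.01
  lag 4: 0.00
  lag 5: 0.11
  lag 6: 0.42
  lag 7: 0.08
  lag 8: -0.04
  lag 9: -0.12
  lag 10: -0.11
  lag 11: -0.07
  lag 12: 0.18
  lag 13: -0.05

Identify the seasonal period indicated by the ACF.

6

The largest autocorrelation is r_6 = 0.42; the remaining lags stay at or below 0.23. The elevated value at lag 1 (0.23), dropping to 0.08 at lag 2, reflects decaying short-term dependence rather than seasonality.
The dominant spike at lag 6 indicates a seasonal period of 6.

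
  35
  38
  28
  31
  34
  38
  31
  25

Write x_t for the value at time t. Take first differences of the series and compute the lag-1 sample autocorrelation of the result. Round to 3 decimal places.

First differences Δx: 3, -10, 3, 3, 4, -7, -6
Mean of differences = -1.4286
Numerator Σ(Δx_t−Δx̄)(Δx_{t+1}−Δx̄) = -37.0408
Denominator Σ(Δx_t−Δx̄)² = 213.7143
r_1(Δx) = -37.0408 / 213.7143 = -0.173

-0.173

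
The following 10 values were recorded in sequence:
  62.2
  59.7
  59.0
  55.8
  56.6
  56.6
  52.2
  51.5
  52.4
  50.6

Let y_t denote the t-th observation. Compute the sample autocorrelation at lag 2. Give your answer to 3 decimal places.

0.370

Mean ȳ = (62.2 + 59.7 + 59.0 + 55.8 + 56.6 + 56.6 + 52.2 + 51.5 + 52.4 + 50.6)/10 = 55.6600
Numerator Σ_{t=1}^{8}(y_t−ȳ)(y_{t+2}−ȳ) = 50.8468
Denominator Σ(y_t−ȳ)² = 137.5440
r_2 = 50.8468 / 137.5440 = 0.370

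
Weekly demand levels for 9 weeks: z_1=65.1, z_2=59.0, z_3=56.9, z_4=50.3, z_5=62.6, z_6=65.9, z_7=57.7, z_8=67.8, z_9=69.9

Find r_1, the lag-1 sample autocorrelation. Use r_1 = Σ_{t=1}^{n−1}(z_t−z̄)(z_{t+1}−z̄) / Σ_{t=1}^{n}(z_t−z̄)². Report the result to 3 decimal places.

Mean z̄ = (65.1 + 59.0 + 56.9 + 50.3 + 62.6 + 65.9 + 57.7 + 67.8 + 69.9)/9 = 61.6889
Numerator Σ_{t=1}^{8}(z_t−z̄)(z_{t+1}−z̄) = 60.7099
Denominator Σ(z_t−z̄)² = 310.7489
r_1 = 60.7099 / 310.7489 = 0.195

0.195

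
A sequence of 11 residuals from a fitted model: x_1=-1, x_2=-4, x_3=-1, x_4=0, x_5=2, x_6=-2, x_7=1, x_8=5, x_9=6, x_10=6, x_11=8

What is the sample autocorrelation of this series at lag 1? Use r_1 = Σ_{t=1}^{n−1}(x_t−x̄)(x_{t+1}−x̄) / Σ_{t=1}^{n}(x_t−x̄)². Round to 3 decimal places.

Mean x̄ = (-1 − 4 − 1 + 0 + 2 − 2 + 1 + 5 + 6 + 6 + 8)/11 = 1.8182
Numerator Σ_{t=1}^{10}(x_t−x̄)(x_{t+1}−x̄) = 94.0579
Denominator Σ(x_t−x̄)² = 151.6364
r_1 = 94.0579 / 151.6364 = 0.620

0.620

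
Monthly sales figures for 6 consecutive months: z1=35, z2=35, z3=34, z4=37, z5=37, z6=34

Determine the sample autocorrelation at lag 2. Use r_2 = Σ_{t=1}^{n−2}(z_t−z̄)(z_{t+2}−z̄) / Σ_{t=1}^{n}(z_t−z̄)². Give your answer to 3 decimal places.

-0.488

Mean z̄ = (35 + 35 + 34 + 37 + 37 + 34)/6 = 35.3333
Σ(z_t−z̄)(z_{t+2}−z̄) = (0.4444) + (-0.5556) + (-2.2222) + (-2.2222) = -4.5556
Denominator Σ(z_t−z̄)² = 9.3333
r_2 = -4.5556 / 9.3333 = -0.488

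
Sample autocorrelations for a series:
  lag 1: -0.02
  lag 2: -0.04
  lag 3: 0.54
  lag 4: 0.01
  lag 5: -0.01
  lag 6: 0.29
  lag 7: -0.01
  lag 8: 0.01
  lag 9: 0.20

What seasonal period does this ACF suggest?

3

The largest autocorrelation is r_3 = 0.54, with weaker echoes at lags 6 (0.29) and 9 (0.20); the remaining lags stay at or below 0.01.
The dominant spike at lag 3 indicates a seasonal period of 3.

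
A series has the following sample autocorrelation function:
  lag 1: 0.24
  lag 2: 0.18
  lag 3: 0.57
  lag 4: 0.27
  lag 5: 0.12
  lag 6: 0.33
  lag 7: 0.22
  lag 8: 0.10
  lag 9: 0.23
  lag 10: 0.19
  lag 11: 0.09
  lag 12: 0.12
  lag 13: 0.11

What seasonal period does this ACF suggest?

3

The largest autocorrelation is r_3 = 0.57, with a weaker echo at lag 6 (0.33); the remaining lags stay at or below 0.27.
The dominant spike at lag 3 indicates a seasonal period of 3.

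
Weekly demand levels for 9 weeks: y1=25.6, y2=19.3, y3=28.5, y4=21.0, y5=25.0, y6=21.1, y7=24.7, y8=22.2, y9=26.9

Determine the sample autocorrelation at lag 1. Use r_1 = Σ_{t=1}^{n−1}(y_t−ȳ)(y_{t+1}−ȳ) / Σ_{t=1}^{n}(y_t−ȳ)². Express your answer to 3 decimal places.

Mean ȳ = (25.6 + 19.3 + 28.5 + 21.0 + 25.0 + 21.1 + 24.7 + 22.2 + 26.9)/9 = 23.8111
Numerator Σ_{t=1}^{8}(y_t−ȳ)(y_{t+1}−ȳ) = -57.7868
Denominator Σ(y_t−ȳ)² = 75.1289
r_1 = -57.7868 / 75.1289 = -0.769

-0.769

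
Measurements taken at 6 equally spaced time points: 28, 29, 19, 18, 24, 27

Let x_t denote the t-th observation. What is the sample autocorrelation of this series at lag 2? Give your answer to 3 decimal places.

Mean x̄ = (28 + 29 + 19 + 18 + 24 + 27)/6 = 24.1667
Deviations from mean: 3.8333, 4.8333, -5.1667, -6.1667, -0.1667, 2.8333
Σ(x_t−x̄)(x_{t+2}−x̄) = (-19.8056) + (-29.8056) + (0.8611) + (-17.4722) = -66.2222
Denominator Σ(x_t−x̄)² = 110.8333
r_2 = -66.2222 / 110.8333 = -0.597

-0.597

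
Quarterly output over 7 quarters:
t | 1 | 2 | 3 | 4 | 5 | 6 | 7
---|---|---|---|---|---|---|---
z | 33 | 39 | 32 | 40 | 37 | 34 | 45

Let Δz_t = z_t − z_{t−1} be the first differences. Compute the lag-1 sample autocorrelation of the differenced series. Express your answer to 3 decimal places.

-0.530

First differences Δz: 6, -7, 8, -3, -3, 11
Mean of differences = 2.0000
Numerator Σ(Δz_t−Δz̄)(Δz_{t+1}−Δz̄) = -140.0000
Denominator Σ(Δz_t−Δz̄)² = 264.0000
r_1(Δz) = -140.0000 / 264.0000 = -0.530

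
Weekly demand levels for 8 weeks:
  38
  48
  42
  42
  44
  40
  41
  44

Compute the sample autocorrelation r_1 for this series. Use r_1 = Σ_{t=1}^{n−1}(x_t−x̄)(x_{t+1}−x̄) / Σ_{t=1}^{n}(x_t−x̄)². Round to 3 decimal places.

-0.470

Mean x̄ = (38 + 48 + 42 + 42 + 44 + 40 + 41 + 44)/8 = 42.3750
Numerator Σ_{t=1}^{7}(x_t−x̄)(x_{t+1}−x̄) = -30.0156
Denominator Σ(x_t−x̄)² = 63.8750
r_1 = -30.0156 / 63.8750 = -0.470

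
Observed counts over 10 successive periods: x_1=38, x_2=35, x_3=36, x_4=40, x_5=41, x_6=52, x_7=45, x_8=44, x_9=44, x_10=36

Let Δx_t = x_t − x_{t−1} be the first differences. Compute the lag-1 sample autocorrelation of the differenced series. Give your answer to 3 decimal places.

First differences Δx: -3, 1, 4, 1, 11, -7, -1, 0, -8
Mean of differences = -0.2222
Numerator Σ(Δx_t−Δx̄)(Δx_{t+1}−Δx̄) = -52.0494
Denominator Σ(Δx_t−Δx̄)² = 261.5556
r_1(Δx) = -52.0494 / 261.5556 = -0.199

-0.199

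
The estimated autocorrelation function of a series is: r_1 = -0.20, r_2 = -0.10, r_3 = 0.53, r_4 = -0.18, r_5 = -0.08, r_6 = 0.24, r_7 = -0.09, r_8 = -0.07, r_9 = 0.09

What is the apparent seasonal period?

3

The largest autocorrelation is r_3 = 0.53, with a weaker echo at lag 6 (0.24); the remaining lags stay at or below 0.09.
The dominant spike at lag 3 indicates a seasonal period of 3.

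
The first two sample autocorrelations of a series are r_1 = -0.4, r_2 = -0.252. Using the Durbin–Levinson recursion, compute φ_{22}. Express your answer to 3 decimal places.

φ_{22} = (r_2 − r_1²) / (1 − r_1²)
r_1² = (-0.4)² = 0.16
Numerator = -0.252 − 0.1600 = -0.4120; denominator = 1 − 0.1600 = 0.8400
φ_{22} = -0.4120 / 0.8400 = -0.490

-0.490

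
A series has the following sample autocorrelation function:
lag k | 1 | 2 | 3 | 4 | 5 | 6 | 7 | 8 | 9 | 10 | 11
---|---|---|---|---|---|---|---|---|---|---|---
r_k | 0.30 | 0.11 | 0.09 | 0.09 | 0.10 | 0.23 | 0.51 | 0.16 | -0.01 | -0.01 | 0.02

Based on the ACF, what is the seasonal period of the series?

The largest autocorrelation is r_7 = 0.51; the remaining lags stay at or below 0.30. The elevated value at lag 1 (0.30), dropping to 0.11 at lag 2, reflects decaying short-term dependence rather than seasonality.
The dominant spike at lag 7 indicates a seasonal period of 7.

7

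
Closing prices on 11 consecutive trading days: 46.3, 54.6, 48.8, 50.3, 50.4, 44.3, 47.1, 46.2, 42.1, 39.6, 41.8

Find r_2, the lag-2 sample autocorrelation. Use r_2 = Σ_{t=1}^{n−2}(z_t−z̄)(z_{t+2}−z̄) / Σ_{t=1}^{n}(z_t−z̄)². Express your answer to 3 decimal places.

0.277

Mean z̄ = (46.3 + 54.6 + 48.8 + 50.3 + 50.4 + 44.3 + 47.1 + 46.2 + 42.1 + 39.6 + 41.8)/11 = 46.5000
Numerator Σ_{t=1}^{9}(z_t−z̄)(z_{t+2}−z̄) = 54.0400
Denominator Σ(z_t−z̄)² = 194.9400
r_2 = 54.0400 / 194.9400 = 0.277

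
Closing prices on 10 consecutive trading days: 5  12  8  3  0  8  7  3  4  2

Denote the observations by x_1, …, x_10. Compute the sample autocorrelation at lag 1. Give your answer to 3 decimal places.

0.140

Mean x̄ = (5 + 12 + 8 + 3 + 0 + 8 + 7 + 3 + 4 + 2)/10 = 5.2000
Numerator Σ_{t=1}^{9}(x_t−x̄)(x_{t+1}−x̄) = 15.9600
Denominator Σ(x_t−x̄)² = 113.6000
r_1 = 15.9600 / 113.6000 = 0.140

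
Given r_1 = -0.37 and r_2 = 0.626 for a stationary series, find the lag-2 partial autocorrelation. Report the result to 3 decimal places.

0.567

φ_{22} = (r_2 − r_1²) / (1 − r_1²)
r_1² = (-0.37)² = 0.1369
Numerator = 0.626 − 0.1369 = 0.4891; denominator = 1 − 0.1369 = 0.8631
φ_{22} = 0.4891 / 0.8631 = 0.567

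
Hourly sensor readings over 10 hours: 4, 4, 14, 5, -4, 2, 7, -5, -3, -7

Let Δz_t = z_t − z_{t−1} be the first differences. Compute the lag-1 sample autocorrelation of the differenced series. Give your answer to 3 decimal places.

First differences Δz: 0, 10, -9, -9, 6, 5, -12, 2, -4
Mean of differences = -1.2222
Numerator Σ(Δz_t−Δz̄)(Δz_{t+1}−Δz̄) = -135.0494
Denominator Σ(Δz_t−Δz̄)² = 473.5556
r_1(Δz) = -135.0494 / 473.5556 = -0.285

-0.285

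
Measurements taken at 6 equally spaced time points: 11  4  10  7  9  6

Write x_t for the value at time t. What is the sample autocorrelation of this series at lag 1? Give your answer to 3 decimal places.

Mean x̄ = (11 + 4 + 10 + 7 + 9 + 6)/6 = 7.8333
Numerator Σ_{t=1}^{5}(x_t−x̄)(x_{t+1}−x̄) = -25.3611
Denominator Σ(x_t−x̄)² = 34.8333
r_1 = -25.3611 / 34.8333 = -0.728

-0.728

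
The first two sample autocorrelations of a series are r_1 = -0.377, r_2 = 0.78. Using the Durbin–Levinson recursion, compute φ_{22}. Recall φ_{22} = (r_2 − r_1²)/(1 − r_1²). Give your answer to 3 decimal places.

0.744

φ_{22} = (r_2 − r_1²) / (1 − r_1²)
r_1² = (-0.377)² = 0.142129
Numerator = 0.78 − 0.1421 = 0.6379; denominator = 1 − 0.1421 = 0.8579
φ_{22} = 0.6379 / 0.8579 = 0.744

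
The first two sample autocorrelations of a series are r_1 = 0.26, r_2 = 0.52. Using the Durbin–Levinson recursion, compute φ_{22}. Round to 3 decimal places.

φ_{22} = (r_2 − r_1²) / (1 − r_1²)
r_1² = (0.26)² = 0.0676
Numerator = 0.52 − 0.0676 = 0.4524; denominator = 1 − 0.0676 = 0.9324
φ_{22} = 0.4524 / 0.9324 = 0.485

0.485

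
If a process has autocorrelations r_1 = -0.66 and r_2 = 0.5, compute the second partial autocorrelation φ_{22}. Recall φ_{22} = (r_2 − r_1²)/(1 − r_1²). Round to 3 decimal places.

0.114

φ_{22} = (r_2 − r_1²) / (1 − r_1²)
r_1² = (-0.66)² = 0.4356
Numerator = 0.5 − 0.4356 = 0.0644; denominator = 1 − 0.4356 = 0.5644
φ_{22} = 0.0644 / 0.5644 = 0.114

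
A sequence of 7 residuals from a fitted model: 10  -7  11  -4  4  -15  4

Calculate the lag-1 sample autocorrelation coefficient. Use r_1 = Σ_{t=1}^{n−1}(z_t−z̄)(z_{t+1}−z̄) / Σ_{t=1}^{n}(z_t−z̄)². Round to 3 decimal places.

-0.595

Mean z̄ = (10 − 7 + 11 − 4 + 4 − 15 + 4)/7 = 0.4286
Deviations from mean: 9.5714, -7.4286, 10.5714, -4.4286, 3.5714, -15.4286, 3.5714
Σ(z_t−z̄)(z_{t+1}−z̄) = (-71.1020) + (-78.5306) + (-46.8163) + (-15.8163) + (-55.1020) + (-55.1020) = -322.4694
Denominator Σ(z_t−z̄)² = 541.7143
r_1 = -322.4694 / 541.7143 = -0.595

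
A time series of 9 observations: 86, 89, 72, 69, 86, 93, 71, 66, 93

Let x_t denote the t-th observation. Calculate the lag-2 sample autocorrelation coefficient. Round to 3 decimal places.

-0.723

Mean x̄ = (86 + 89 + 72 + 69 + 86 + 93 + 71 + 66 + 93)/9 = 80.5556
Σ(x_t−x̄)(x_{t+2}−x̄) = (-46.5802) + (-97.5802) + (-46.5802) + (-143.8025) + (-52.0247) + (-181.1358) + (-118.9136) = -686.6173
Denominator Σ(x_t−x̄)² = 950.2222
r_2 = -686.6173 / 950.2222 = -0.723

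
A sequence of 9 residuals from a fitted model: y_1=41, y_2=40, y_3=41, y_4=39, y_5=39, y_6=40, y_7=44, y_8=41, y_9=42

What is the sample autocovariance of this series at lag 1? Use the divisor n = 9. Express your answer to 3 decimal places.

0.254

Mean ȳ = (41 + 40 + 41 + 39 + 39 + 40 + 44 + 41 + 42)/9 = 40.7778
Σ_{t=1}^{8}(y_t−ȳ)(y_{t+1}−ȳ) = 2.2840
γ_1 = 2.2840 / 9 = 0.254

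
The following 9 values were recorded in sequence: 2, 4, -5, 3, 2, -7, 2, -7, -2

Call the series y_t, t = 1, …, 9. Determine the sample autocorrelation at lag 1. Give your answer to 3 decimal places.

-0.363

Mean ȳ = (2 + 4 − 5 + 3 + 2 − 7 + 2 − 7 − 2)/9 = -0.8889
Numerator Σ_{t=1}^{8}(y_t−ȳ)(y_{t+1}−ȳ) = -56.9012
Denominator Σ(y_t−ȳ)² = 156.8889
r_1 = -56.9012 / 156.8889 = -0.363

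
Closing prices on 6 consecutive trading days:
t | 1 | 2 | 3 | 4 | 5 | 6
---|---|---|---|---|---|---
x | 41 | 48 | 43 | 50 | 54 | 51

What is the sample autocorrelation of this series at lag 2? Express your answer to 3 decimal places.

Mean x̄ = (41 + 48 + 43 + 50 + 54 + 51)/6 = 47.8333
Deviations from mean: -6.8333, 0.1667, -4.8333, 2.1667, 6.1667, 3.1667
Σ(x_t−x̄)(x_{t+2}−x̄) = (33.0278) + (0.3611) + (-29.8056) + (6.8611) = 10.4444
Denominator Σ(x_t−x̄)² = 122.8333
r_2 = 10.4444 / 122.8333 = 0.085

0.085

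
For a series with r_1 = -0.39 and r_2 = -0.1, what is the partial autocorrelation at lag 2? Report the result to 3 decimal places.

φ_{22} = (r_2 − r_1²) / (1 − r_1²)
r_1² = (-0.39)² = 0.1521
Numerator = -0.1 − 0.1521 = -0.2521; denominator = 1 − 0.1521 = 0.8479
φ_{22} = -0.2521 / 0.8479 = -0.297

-0.297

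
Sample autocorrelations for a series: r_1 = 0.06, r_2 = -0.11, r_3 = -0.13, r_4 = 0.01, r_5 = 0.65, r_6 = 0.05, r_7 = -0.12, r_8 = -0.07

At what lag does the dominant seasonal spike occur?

5

The largest autocorrelation is r_5 = 0.65; the remaining lags stay at or below 0.06.
The dominant spike at lag 5 indicates a seasonal period of 5.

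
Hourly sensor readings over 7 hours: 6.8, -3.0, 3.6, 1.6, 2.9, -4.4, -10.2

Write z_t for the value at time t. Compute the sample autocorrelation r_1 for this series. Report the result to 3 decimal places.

0.057

Mean z̄ = (6.8 − 3.0 + 3.6 + 1.6 + 2.9 − 4.4 − 10.2)/7 = -0.3857
Deviations from mean: 7.1857, -2.6143, 3.9857, 1.9857, 3.2857, -4.0143, -9.8143
Numerator Σ_{t=1}^{6}(z_t−z̄)(z_{t+1}−z̄) = 11.4412
Denominator Σ(z_t−z̄)² = 201.5286
r_1 = 11.4412 / 201.5286 = 0.057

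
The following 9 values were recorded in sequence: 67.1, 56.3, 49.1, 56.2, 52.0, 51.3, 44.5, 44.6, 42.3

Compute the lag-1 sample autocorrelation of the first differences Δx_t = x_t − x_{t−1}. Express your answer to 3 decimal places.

First differences Δx: -10.8, -7.2, 7.1, -4.2, -0.7, -6.8, 0.1, -2.3
Mean of differences = -3.1000
Numerator Σ(Δx_t−Δx̄)(Δx_{t+1}−Δx̄) = -42.2700
Denominator Σ(Δx_t−Δx̄)² = 211.6800
r_1(Δx) = -42.2700 / 211.6800 = -0.200

-0.200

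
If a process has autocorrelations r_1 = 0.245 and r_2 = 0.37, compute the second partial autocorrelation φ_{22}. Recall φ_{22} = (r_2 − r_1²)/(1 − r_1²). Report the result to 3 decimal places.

φ_{22} = (r_2 − r_1²) / (1 − r_1²)
r_1² = (0.245)² = 0.060025
Numerator = 0.37 − 0.0600 = 0.3100; denominator = 1 − 0.0600 = 0.9400
φ_{22} = 0.3100 / 0.9400 = 0.330

0.330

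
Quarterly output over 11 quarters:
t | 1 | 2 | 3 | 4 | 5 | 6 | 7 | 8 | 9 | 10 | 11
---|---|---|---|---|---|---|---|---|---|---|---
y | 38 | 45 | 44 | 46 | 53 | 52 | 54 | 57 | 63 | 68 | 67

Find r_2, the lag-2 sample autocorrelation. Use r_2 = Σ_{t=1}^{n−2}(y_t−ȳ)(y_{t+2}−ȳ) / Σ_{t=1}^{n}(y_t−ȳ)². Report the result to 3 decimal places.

0.423

Mean ȳ = (38 + 45 + 44 + 46 + 53 + 52 + 54 + 57 + 63 + 68 + 67)/11 = 53.3636
Numerator Σ_{t=1}^{9}(y_t−ȳ)(y_{t+2}−ȳ) = 404.4628
Denominator Σ(y_t−ȳ)² = 956.5455
r_2 = 404.4628 / 956.5455 = 0.423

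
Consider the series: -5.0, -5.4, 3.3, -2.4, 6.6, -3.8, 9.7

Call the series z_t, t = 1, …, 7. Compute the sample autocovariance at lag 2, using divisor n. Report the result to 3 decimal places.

12.543

Mean z̄ = (-5.0 − 5.4 + 3.3 − 2.4 + 6.6 − 3.8 + 9.7)/7 = 0.4286
Σ_{t=1}^{5}(z_t−z̄)(z_{t+2}−z̄) = 87.7984
γ_2 = 87.7984 / 7 = 12.543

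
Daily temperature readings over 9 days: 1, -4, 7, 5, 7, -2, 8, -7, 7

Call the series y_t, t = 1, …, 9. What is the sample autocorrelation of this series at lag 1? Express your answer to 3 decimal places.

-0.544

Mean ȳ = (1 − 4 + 7 + 5 + 7 − 2 + 8 − 7 + 7)/9 = 2.4444
Numerator Σ_{t=1}^{8}(y_t−ȳ)(y_{t+1}−ȳ) = -137.1975
Denominator Σ(y_t−ȳ)² = 252.2222
r_1 = -137.1975 / 252.2222 = -0.544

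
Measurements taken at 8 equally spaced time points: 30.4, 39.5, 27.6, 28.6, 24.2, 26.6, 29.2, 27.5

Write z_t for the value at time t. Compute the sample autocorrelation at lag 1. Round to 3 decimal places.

0.088

Mean z̄ = (30.4 + 39.5 + 27.6 + 28.6 + 24.2 + 26.6 + 29.2 + 27.5)/8 = 29.2000
Numerator Σ_{t=1}^{7}(z_t−z̄)(z_{t+1}−z̄) = 12.8400
Denominator Σ(z_t−z̄)² = 145.1000
r_1 = 12.8400 / 145.1000 = 0.088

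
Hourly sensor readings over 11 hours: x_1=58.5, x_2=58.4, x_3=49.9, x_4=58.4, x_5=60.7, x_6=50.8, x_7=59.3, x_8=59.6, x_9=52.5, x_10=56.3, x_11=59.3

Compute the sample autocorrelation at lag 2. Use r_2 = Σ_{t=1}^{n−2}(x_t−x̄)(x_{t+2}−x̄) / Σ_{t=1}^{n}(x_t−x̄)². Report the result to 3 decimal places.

-0.523

Mean x̄ = (58.5 + 58.4 + 49.9 + 58.4 + 60.7 + 50.8 + 59.3 + 59.6 + 52.5 + 56.3 + 59.3)/11 = 56.7000
Numerator Σ_{t=1}^{9}(x_t−x̄)(x_{t+2}−x̄) = -76.2900
Denominator Σ(x_t−x̄)² = 145.8000
r_2 = -76.2900 / 145.8000 = -0.523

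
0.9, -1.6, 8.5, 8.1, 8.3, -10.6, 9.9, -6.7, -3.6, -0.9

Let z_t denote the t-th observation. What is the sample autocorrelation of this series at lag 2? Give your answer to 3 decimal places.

Mean z̄ = (0.9 − 1.6 + 8.5 + 8.1 + 8.3 − 10.6 + 9.9 − 6.7 − 3.6 − 0.9)/10 = 1.2300
Numerator Σ_{t=1}^{8}(z_t−z̄)(z_{t+2}−z̄) = 78.4092
Denominator Σ(z_t−z̄)² = 464.0210
r_2 = 78.4092 / 464.0210 = 0.169

0.169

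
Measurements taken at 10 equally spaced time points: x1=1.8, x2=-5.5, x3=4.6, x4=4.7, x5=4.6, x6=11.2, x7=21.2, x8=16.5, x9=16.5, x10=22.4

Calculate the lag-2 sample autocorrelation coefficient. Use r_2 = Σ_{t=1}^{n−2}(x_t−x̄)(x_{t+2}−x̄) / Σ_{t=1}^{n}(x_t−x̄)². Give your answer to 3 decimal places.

Mean x̄ = (1.8 − 5.5 + 4.6 + 4.7 + 4.6 + 11.2 + 21.2 + 16.5 + 16.5 + 22.4)/10 = 9.8000
Numerator Σ_{t=1}^{8}(x_t−x̄)(x_{t+2}−x̄) = 250.4300
Denominator Σ(x_t−x̄)² = 758.6400
r_2 = 250.4300 / 758.6400 = 0.330

0.330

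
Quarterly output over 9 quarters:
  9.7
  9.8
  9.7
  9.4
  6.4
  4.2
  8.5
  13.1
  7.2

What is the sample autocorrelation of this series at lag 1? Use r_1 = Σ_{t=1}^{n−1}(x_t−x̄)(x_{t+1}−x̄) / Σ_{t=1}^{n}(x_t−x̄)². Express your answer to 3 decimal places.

Mean x̄ = (9.7 + 9.8 + 9.7 + 9.4 + 6.4 + 4.2 + 8.5 + 13.1 + 7.2)/9 = 8.6667
Numerator Σ_{t=1}^{8}(x_t−x̄)(x_{t+1}−x̄) = 5.0656
Denominator Σ(x_t−x̄)² = 50.8800
r_1 = 5.0656 / 50.8800 = 0.100

0.100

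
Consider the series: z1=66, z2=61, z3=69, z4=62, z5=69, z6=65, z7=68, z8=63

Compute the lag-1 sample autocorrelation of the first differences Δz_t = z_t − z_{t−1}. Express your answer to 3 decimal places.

-0.837

First differences Δz: -5, 8, -7, 7, -4, 3, -5
Mean of differences = -0.4286
Numerator Σ(Δz_t−Δz̄)(Δz_{t+1}−Δz̄) = -197.1837
Denominator Σ(Δz_t−Δz̄)² = 235.7143
r_1(Δz) = -197.1837 / 235.7143 = -0.837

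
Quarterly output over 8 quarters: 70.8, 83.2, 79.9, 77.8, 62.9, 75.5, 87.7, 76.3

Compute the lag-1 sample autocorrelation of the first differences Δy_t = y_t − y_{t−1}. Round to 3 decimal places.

First differences Δy: 12.4, -3.3, -2.1, -14.9, 12.6, 12.2, -11.4
Mean of differences = 0.7857
Numerator Σ(Δy_t−Δȳ)(Δy_{t+1}−Δȳ) = -179.9531
Denominator Σ(Δy_t−Δȳ)² = 824.3086
r_1(Δy) = -179.9531 / 824.3086 = -0.218

-0.218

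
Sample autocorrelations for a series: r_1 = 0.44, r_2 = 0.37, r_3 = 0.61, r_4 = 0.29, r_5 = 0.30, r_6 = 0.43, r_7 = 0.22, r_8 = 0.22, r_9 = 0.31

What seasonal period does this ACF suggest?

The largest autocorrelation is r_3 = 0.61; the remaining lags stay at or below 0.44. The elevated value at lag 1 (0.44), dropping to 0.37 at lag 2, reflects decaying short-term dependence rather than seasonality.
The dominant spike at lag 3 indicates a seasonal period of 3.

3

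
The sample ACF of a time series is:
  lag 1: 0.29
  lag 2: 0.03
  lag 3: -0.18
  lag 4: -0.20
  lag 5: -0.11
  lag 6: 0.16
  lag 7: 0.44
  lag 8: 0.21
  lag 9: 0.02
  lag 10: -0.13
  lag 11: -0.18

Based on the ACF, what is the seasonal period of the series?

7

The largest autocorrelation is r_7 = 0.44; the remaining lags stay at or below 0.29. The elevated value at lag 1 (0.29), dropping to 0.03 at lag 2, reflects decaying short-term dependence rather than seasonality.
The dominant spike at lag 7 indicates a seasonal period of 7.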